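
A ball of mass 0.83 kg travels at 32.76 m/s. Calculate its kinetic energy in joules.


KE = 0.5 * m * v^2
KE = 0.5 * 0.83 * 32.76^2
KE = 0.5 * 0.83 * 1073.2176 = 445.3853 J

445.3853 J


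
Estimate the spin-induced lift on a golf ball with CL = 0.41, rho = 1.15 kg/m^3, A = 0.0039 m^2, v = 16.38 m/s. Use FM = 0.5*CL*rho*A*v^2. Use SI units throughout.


FM = 0.5 * CL * rho * A * v^2
FM = 0.5 * 0.41 * 1.15 * 0.0039 * 16.38^2
v^2 = 268.3044
FM = 0.5 * 0.41 * 1.15 * 0.0039 * 268.3044 = 0.2467 N

0.2467 N


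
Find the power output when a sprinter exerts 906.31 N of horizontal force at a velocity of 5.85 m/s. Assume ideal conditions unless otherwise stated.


P = F * v
P = 906.31 * 5.85
P = 5301.9135 W

5301.9135 W


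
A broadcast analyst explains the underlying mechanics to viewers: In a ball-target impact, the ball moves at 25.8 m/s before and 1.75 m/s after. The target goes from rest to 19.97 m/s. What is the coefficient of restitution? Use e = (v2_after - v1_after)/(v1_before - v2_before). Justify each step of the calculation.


e = (v2_after - v1_after) / (v1_before - v2_before)
Numerator = 19.97 - 1.75 = 18.22
Denominator = 25.8 - 0 = 25.8
e = 18.22 / 25.8 = 0.7062

0.7062


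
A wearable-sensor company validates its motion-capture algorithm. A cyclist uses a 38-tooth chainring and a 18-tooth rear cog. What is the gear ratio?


GR = front_teeth / rear_teeth
GR = 38 / 18
GR = 2.1111

2.1111


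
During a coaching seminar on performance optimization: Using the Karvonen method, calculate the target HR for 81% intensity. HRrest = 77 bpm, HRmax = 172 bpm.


Target = HRrest + pct*(HRmax - HRrest)
Heart rate reserve = HRmax - HRrest = 172 - 77 = 95 bpm
Fraction = 81% = 0.81
Target = 77 + 0.81 * 95
Target = 77 + 76.95 = 153.95 bpm

153.95 bpm


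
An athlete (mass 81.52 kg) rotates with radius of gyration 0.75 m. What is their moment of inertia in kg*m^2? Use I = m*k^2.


I = m * k^2
I = 81.52 * 0.75^2
I = 81.52 * 0.5625 = 45.855 kg*m^2

45.855 kg*m^2


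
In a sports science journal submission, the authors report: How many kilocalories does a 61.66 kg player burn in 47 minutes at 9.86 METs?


kcal = MET * mass * time_hr
Convert time: 47 min = 0.7833 hr
kcal = 9.86 * 61.66 * 0.7833
kcal = 476.2413 kcal

476.2413 kcal


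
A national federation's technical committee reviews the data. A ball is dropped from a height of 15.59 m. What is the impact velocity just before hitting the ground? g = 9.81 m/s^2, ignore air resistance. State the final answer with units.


v = sqrt(2 * g * h)
v = sqrt(2 * 9.81 * 15.59)
v = sqrt(305.8758) = 17.4893 m/s

17.4893 m/s


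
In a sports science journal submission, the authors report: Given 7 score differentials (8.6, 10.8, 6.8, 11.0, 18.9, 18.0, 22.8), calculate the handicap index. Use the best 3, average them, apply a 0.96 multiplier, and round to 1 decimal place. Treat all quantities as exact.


All differentials: 8.6, 10.8, 6.8, 11.0, 18.9, 18.0, 22.8
Sorted: 6.8, 8.6, 10.8, 11.0, 18.0, 18.9, 22.8
Best 3: 6.8, 8.6, 10.8
Average of best = 26.2 / 3 = 8.7333
Raw index = 8.7333 * 0.96 = 8.384
Handicap index = round(8.384, 1) = 8.4

8.4


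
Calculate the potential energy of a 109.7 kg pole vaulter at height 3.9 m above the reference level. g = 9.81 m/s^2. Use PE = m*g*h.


PE = m * g * h
PE = 109.7 * 9.81 * 3.9
PE = 1076.157 * 3.9 = 4197.0123 J

4197.0123 J


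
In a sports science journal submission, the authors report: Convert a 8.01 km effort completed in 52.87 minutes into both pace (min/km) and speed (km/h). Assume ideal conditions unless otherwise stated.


Pace = time / distance = 52.87 min / 8.01 km = 6.6005 min/km
Speed = distance / time_in_hours = 8.01 / 0.8812 hr
Speed = 9.0902 km/h

6.6005 min/km, 9.0902 km/h


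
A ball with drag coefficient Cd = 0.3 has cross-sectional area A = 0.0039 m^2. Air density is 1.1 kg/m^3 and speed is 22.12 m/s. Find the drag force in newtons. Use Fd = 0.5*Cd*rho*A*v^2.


Fd = 0.5 * Cd * rho * A * v^2
Fd = 0.5 * 0.3 * 1.1 * 0.0039 * 22.12^2
v^2 = 489.2944
Fd = 0.5 * 0.3 * 1.1 * 0.0039 * 489.2944 = 0.3149 N

0.3149 N


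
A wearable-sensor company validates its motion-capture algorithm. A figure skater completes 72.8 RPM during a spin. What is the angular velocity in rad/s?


omega = RPM * 2 * pi / 60
omega = 72.8 * 2 * 3.14159 / 60
omega = 457.4159 / 60 = 7.6236 rad/s

7.6236 rad/s


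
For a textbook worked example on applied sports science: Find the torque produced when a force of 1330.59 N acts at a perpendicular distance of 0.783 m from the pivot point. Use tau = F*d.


tau = F * d
tau = 1330.59 * 0.783
tau = 1041.852 N*m

1041.852 N*m


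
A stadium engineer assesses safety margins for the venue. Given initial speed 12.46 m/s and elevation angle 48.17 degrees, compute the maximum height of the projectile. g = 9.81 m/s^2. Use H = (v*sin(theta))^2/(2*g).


H = (v*sin(theta))^2 / (2*g)
vy = v*sin(theta) = 12.46 * sin(48.17 deg) = 9.2843 m/s
H = vy^2 / (2*g) = 86.1979 / (2*9.81)
H = 86.1979 / 19.62 = 4.3934 m

4.3934 m


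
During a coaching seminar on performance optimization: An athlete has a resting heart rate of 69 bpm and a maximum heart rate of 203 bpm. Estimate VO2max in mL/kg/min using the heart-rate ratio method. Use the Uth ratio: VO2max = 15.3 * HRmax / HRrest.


VO2max = 15.3 * HRmax / HRrest
VO2max = 15.3 * 203 / 69
VO2max = 3105.9 / 69 = 45.013 mL/kg/min

45.013 mL/kg/min


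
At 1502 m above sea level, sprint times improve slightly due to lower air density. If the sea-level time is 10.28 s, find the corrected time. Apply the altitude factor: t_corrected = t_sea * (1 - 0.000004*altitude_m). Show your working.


Correction factor = 1 - 0.000004 * 1502 = 0.993992
t_corrected = t_sea * factor = 10.28 * 0.993992
t_corrected = 10.2182 s

10.2182 s


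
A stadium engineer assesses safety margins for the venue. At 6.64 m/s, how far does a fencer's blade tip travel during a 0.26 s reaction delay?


d = v * t
d = 6.64 * 0.26
d = 1.7264 m

1.7264 m


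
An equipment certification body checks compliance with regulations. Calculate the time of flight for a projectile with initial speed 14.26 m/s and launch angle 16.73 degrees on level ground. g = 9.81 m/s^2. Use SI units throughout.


T = 2*v*sin(theta)/g
sin(theta) = sin(16.73 deg) = 0.2879
T = 2*14.26*0.2879 / 9.81
T = 8.2098 / 9.81 = 0.8369 s

0.8369 s


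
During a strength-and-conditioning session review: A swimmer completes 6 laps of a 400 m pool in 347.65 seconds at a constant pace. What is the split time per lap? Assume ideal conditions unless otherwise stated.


Split time = total_time / n_laps = 347.65 / 6
Split time = 57.9417 s per lap

57.9417 s


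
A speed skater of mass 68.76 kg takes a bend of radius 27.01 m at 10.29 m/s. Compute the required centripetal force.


Fc = m * v^2 / r
v^2 = 10.29^2 = 105.8841
Fc = 68.76 * 105.8841 / 27.01
Fc = 7280.5907 / 27.01 = 269.5517 N

269.5517 N


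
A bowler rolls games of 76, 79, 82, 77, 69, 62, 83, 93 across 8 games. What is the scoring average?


Average = sum / n
Sum = 621
Average = 621 / 8 = 77.625

77.625


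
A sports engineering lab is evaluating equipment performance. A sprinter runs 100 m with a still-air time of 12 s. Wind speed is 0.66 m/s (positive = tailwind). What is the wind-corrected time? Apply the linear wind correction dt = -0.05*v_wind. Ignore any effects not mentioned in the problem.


dt = -0.05 * v_wind = -0.05 * 0.66 = -0.033 s
t_corrected = t_still + dt = 12 + (-0.033)
t_corrected = 11.967 s

11.967 s


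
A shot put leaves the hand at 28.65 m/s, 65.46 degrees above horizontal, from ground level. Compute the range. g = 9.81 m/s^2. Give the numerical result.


R = v^2 * sin(2*theta) / g
Convert angle to radians: theta = 65.46 deg = 1.1425 rad
sin(2*theta) = sin(2.285) = 0.7556
R = 28.65^2 * 0.7556 / 9.81
R = 820.8225 * 0.7556 / 9.81 = 63.2247 m

63.2247 m


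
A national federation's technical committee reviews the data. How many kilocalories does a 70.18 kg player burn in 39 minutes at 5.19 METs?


kcal = MET * mass * time_hr
Convert time: 39 min = 0.65 hr
kcal = 5.19 * 70.18 * 0.65
kcal = 236.7522 kcal

236.7522 kcal


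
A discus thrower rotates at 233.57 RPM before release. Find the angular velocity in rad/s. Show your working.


omega = RPM * 2 * pi / 60
omega = 233.57 * 2 * 3.14159 / 60
omega = 1467.5636 / 60 = 24.4594 rad/s

24.4594 rad/s


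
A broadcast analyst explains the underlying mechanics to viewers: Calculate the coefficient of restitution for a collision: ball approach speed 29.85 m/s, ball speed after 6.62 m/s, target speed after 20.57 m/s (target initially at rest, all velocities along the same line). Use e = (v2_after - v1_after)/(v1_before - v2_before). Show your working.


e = (v2_after - v1_after) / (v1_before - v2_before)
Numerator = 20.57 - 6.62 = 13.95
Denominator = 29.85 - 0 = 29.85
e = 13.95 / 29.85 = 0.4673

0.4673


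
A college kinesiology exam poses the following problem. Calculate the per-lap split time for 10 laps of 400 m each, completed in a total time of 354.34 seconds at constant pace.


Split time = total_time / n_laps = 354.34 / 10
Split time = 35.434 s per lap

35.434 s


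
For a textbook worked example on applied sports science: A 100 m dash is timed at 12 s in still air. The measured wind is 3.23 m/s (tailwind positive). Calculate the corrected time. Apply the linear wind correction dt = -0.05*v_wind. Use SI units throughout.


dt = -0.05 * v_wind = -0.05 * 3.23 = -0.1615 s
t_corrected = t_still + dt = 12 + (-0.1615)
t_corrected = 11.8385 s

11.8385 s


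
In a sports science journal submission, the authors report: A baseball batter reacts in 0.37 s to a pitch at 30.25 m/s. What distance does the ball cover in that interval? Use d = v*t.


d = v * t
d = 30.25 * 0.37
d = 11.1925 m

11.1925 m


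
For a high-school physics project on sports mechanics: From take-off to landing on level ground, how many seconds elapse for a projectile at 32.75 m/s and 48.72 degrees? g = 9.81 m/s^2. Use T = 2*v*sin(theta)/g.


T = 2*v*sin(theta)/g
sin(theta) = sin(48.72 deg) = 0.7515
T = 2*32.75*0.7515 / 9.81
T = 49.2229 / 9.81 = 5.0176 s

5.0176 s


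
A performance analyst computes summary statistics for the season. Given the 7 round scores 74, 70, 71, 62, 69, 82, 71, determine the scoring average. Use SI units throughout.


Average = sum / n
Sum = 499
Average = 499 / 7 = 71.2857

71.2857


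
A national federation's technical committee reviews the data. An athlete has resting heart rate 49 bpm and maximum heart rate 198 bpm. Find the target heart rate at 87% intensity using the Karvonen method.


Target = HRrest + pct*(HRmax - HRrest)
Heart rate reserve = HRmax - HRrest = 198 - 49 = 149 bpm
Fraction = 87% = 0.87
Target = 49 + 0.87 * 149
Target = 49 + 129.63 = 178.63 bpm

178.63 bpm


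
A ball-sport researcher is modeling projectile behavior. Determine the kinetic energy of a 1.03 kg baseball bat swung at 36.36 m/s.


KE = 0.5 * m * v^2
KE = 0.5 * 1.03 * 36.36^2
KE = 0.5 * 1.03 * 1322.0496 = 680.8555 J

680.8555 J


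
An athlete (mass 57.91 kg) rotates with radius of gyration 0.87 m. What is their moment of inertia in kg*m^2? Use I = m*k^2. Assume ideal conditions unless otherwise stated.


I = m * k^2
I = 57.91 * 0.87^2
I = 57.91 * 0.7569 = 43.8321 kg*m^2

43.8321 kg*m^2


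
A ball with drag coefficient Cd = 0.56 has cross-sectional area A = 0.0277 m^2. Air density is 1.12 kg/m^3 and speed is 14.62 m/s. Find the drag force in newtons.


Fd = 0.5 * Cd * rho * A * v^2
Fd = 0.5 * 0.56 * 1.12 * 0.0277 * 14.62^2
v^2 = 213.7444
Fd = 0.5 * 0.56 * 1.12 * 0.0277 * 213.7444 = 1.8567 N

1.8567 N


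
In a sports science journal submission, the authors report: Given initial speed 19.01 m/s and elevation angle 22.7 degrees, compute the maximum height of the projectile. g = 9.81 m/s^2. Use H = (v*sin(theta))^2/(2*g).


H = (v*sin(theta))^2 / (2*g)
vy = v*sin(theta) = 19.01 * sin(22.7 deg) = 7.3361 m/s
H = vy^2 / (2*g) = 53.818 / (2*9.81)
H = 53.818 / 19.62 = 2.743 m

2.743 m


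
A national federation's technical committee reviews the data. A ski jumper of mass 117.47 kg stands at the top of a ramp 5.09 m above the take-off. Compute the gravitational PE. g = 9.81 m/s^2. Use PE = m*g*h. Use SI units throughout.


PE = m * g * h
PE = 117.47 * 9.81 * 5.09
PE = 1152.3807 * 5.09 = 5865.6178 J

5865.6178 J


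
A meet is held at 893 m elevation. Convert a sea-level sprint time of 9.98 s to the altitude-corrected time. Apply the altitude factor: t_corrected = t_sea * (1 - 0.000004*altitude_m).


Correction factor = 1 - 0.000004 * 893 = 0.996428
t_corrected = t_sea * factor = 9.98 * 0.996428
t_corrected = 9.9444 s

9.9444 s


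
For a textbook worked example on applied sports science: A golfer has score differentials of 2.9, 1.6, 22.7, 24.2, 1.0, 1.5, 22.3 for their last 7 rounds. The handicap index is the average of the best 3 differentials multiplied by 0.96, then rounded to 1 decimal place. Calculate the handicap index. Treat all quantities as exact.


All differentials: 2.9, 1.6, 22.7, 24.2, 1.0, 1.5, 22.3
Sorted: 1.0, 1.5, 1.6, 2.9, 22.3, 22.7, 24.2
Best 3: 1.0, 1.5, 1.6
Average of best = 4.1 / 3 = 1.3667
Raw index = 1.3667 * 0.96 = 1.312
Handicap index = round(1.312, 1) = 1.3

1.3


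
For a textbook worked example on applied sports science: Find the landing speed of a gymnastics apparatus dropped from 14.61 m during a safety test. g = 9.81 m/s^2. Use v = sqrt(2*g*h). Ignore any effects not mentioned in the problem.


v = sqrt(2 * g * h)
v = sqrt(2 * 9.81 * 14.61)
v = sqrt(286.6482) = 16.9307 m/s

16.9307 m/s


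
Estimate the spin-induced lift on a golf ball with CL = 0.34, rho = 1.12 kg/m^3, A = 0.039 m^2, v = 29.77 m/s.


FM = 0.5 * CL * rho * A * v^2
FM = 0.5 * 0.34 * 1.12 * 0.039 * 29.77^2
v^2 = 886.2529
FM = 0.5 * 0.34 * 1.12 * 0.039 * 886.2529 = 6.581 N

6.581 N


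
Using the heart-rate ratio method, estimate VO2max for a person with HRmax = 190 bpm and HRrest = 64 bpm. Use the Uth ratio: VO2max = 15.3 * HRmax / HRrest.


VO2max = 15.3 * HRmax / HRrest
VO2max = 15.3 * 190 / 64
VO2max = 2907 / 64 = 45.4219 mL/kg/min

45.4219 mL/kg/min


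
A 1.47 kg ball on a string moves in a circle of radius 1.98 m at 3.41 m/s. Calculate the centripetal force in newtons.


Fc = m * v^2 / r
v^2 = 3.41^2 = 11.6281
Fc = 1.47 * 11.6281 / 1.98
Fc = 17.0933 / 1.98 = 8.633 N

8.633 N


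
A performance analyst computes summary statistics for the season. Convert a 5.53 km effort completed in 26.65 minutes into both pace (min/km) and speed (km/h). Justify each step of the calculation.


Pace = time / distance = 26.65 min / 5.53 km = 4.8192 min/km
Speed = distance / time_in_hours = 5.53 / 0.4442 hr
Speed = 12.4503 km/h

4.8192 min/km, 12.4503 km/h


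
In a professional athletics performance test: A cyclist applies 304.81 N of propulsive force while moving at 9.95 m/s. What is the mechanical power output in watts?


P = F * v
P = 304.81 * 9.95
P = 3032.8595 W

3032.8595 W


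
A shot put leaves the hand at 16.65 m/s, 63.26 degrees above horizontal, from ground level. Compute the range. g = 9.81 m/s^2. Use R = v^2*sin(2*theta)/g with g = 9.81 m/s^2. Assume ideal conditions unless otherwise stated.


R = v^2 * sin(2*theta) / g
Convert angle to radians: theta = 63.26 deg = 1.1041 rad
sin(2*theta) = sin(2.2082) = 0.8036
R = 16.65^2 * 0.8036 / 9.81
R = 277.2225 * 0.8036 / 9.81 = 22.7105 m

22.7105 m


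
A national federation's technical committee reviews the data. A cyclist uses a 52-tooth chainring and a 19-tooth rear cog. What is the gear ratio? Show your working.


GR = front_teeth / rear_teeth
GR = 52 / 19
GR = 2.7368

2.7368


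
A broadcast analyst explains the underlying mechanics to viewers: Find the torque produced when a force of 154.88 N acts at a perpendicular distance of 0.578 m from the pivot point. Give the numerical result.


tau = F * d
tau = 154.88 * 0.578
tau = 89.5206 N*m

89.5206 N*m


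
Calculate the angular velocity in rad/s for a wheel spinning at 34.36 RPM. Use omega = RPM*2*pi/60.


omega = RPM * 2 * pi / 60
omega = 34.36 * 2 * 3.14159 / 60
omega = 215.8902 / 60 = 3.5982 rad/s

3.5982 rad/s


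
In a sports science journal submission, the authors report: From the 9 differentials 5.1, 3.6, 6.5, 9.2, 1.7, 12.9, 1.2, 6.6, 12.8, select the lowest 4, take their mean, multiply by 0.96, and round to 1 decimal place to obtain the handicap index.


All differentials: 5.1, 3.6, 6.5, 9.2, 1.7, 12.9, 1.2, 6.6, 12.8
Sorted: 1.2, 1.7, 3.6, 5.1, 6.5, 6.6, 9.2, 12.8, 12.9
Best 4: 1.2, 1.7, 3.6, 5.1
Average of best = 11.6 / 4 = 2.9
Raw index = 2.9 * 0.96 = 2.784
Handicap index = round(2.784, 1) = 2.8

2.8


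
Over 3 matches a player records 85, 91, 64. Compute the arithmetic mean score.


Average = sum / n
Sum = 240
Average = 240 / 3 = 80

80


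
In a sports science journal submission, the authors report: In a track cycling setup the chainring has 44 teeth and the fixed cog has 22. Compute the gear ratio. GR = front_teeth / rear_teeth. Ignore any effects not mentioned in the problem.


GR = front_teeth / rear_teeth
GR = 44 / 22
GR = 2

2


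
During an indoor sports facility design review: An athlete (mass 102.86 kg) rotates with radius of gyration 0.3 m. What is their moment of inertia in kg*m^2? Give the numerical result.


I = m * k^2
I = 102.86 * 0.3^2
I = 102.86 * 0.09 = 9.2574 kg*m^2

9.2574 kg*m^2


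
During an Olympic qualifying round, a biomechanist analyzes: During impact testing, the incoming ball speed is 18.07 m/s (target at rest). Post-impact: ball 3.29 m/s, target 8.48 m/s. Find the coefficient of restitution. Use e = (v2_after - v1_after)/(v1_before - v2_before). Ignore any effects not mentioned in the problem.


e = (v2_after - v1_after) / (v1_before - v2_before)
Numerator = 8.48 - 3.29 = 5.19
Denominator = 18.07 - 0 = 18.07
e = 5.19 / 18.07 = 0.2872

0.2872


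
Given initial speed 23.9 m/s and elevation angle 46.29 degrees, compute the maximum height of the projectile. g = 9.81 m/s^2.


H = (v*sin(theta))^2 / (2*g)
vy = v*sin(theta) = 23.9 * sin(46.29 deg) = 17.276 m/s
H = vy^2 / (2*g) = 298.4613 / (2*9.81)
H = 298.4613 / 19.62 = 15.2121 m

15.2121 m


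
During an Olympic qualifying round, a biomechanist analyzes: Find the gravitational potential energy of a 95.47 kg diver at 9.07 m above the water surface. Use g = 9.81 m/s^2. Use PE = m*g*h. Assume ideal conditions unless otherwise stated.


PE = m * g * h
PE = 95.47 * 9.81 * 9.07
PE = 936.5607 * 9.07 = 8494.6055 J

8494.6055 J


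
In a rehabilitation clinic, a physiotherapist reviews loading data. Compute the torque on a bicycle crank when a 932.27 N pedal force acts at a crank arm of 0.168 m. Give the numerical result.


tau = F * d
tau = 932.27 * 0.168
tau = 156.6214 N*m

156.6214 N*m


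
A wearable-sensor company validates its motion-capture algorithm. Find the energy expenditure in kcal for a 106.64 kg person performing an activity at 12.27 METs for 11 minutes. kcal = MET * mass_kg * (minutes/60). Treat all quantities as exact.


kcal = MET * mass * time_hr
Convert time: 11 min = 0.1833 hr
kcal = 12.27 * 106.64 * 0.1833
kcal = 239.8867 kcal

239.8867 kcal


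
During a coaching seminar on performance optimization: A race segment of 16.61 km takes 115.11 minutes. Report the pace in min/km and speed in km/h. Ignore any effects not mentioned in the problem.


Pace = time / distance = 115.11 min / 16.61 km = 6.9302 min/km
Speed = distance / time_in_hours = 16.61 / 1.9185 hr
Speed = 8.6578 km/h

6.9302 min/km, 8.6578 km/h


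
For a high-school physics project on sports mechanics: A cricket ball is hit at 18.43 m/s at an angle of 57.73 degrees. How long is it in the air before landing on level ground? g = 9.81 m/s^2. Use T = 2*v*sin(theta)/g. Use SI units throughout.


T = 2*v*sin(theta)/g
sin(theta) = sin(57.73 deg) = 0.8455
T = 2*18.43*0.8455 / 9.81
T = 31.1667 / 9.81 = 3.177 s

3.177 s


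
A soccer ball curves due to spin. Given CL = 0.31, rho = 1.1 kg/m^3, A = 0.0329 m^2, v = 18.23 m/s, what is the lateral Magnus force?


FM = 0.5 * CL * rho * A * v^2
FM = 0.5 * 0.31 * 1.1 * 0.0329 * 18.23^2
v^2 = 332.3329
FM = 0.5 * 0.31 * 1.1 * 0.0329 * 332.3329 = 1.8642 N

1.8642 N


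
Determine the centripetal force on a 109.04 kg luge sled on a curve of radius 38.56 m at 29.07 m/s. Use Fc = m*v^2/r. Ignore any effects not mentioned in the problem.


Fc = m * v^2 / r
v^2 = 29.07^2 = 845.0649
Fc = 109.04 * 845.0649 / 38.56
Fc = 92145.8767 / 38.56 = 2389.6752 N

2389.6752 N


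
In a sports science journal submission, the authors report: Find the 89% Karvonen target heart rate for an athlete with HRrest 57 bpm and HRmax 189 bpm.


Target = HRrest + pct*(HRmax - HRrest)
Heart rate reserve = HRmax - HRrest = 189 - 57 = 132 bpm
Fraction = 89% = 0.89
Target = 57 + 0.89 * 132
Target = 57 + 117.48 = 174.48 bpm

174.48 bpm


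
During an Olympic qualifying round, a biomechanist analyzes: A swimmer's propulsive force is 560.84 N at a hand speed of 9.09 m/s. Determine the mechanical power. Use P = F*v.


P = F * v
P = 560.84 * 9.09
P = 5098.0356 W

5098.0356 W


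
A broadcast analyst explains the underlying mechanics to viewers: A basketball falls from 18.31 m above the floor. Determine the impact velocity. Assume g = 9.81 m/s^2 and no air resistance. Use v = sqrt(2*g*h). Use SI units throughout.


v = sqrt(2 * g * h)
v = sqrt(2 * 9.81 * 18.31)
v = sqrt(359.2422) = 18.9537 m/s

18.9537 m/s


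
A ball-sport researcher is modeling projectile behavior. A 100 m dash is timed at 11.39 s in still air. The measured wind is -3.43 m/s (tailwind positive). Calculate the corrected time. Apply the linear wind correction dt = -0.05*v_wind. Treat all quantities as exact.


dt = -0.05 * v_wind = -0.05 * -3.43 = 0.1715 s
t_corrected = t_still + dt = 11.39 + (0.1715)
t_corrected = 11.5615 s

11.5615 s


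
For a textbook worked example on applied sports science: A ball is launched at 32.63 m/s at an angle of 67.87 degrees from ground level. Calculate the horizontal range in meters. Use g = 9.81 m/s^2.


R = v^2 * sin(2*theta) / g
Convert angle to radians: theta = 67.87 deg = 1.1846 rad
sin(2*theta) = sin(2.3691) = 0.6979
R = 32.63^2 * 0.6979 / 9.81
R = 1064.7169 * 0.6979 / 9.81 = 75.7474 m

75.7474 m


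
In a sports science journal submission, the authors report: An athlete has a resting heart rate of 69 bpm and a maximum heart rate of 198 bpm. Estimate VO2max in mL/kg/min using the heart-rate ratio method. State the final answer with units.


VO2max = 15.3 * HRmax / HRrest
VO2max = 15.3 * 198 / 69
VO2max = 3029.4 / 69 = 43.9043 mL/kg/min

43.9043 mL/kg/min


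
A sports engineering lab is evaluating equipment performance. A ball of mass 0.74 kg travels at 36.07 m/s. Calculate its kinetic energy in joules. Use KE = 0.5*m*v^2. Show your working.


KE = 0.5 * m * v^2
KE = 0.5 * 0.74 * 36.07^2
KE = 0.5 * 0.74 * 1301.0449 = 481.3866 J

481.3866 J


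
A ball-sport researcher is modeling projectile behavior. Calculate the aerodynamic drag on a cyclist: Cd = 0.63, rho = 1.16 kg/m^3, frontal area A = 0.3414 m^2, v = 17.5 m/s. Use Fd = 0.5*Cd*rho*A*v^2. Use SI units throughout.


Fd = 0.5 * Cd * rho * A * v^2
Fd = 0.5 * 0.63 * 1.16 * 0.3414 * 17.5^2
v^2 = 306.25
Fd = 0.5 * 0.63 * 1.16 * 0.3414 * 306.25 = 38.2039 N

38.2039 N


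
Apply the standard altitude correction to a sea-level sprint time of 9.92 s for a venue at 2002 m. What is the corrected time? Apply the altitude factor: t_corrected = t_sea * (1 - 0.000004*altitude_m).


Correction factor = 1 - 0.000004 * 2002 = 0.991992
t_corrected = t_sea * factor = 9.92 * 0.991992
t_corrected = 9.8406 s

9.8406 s


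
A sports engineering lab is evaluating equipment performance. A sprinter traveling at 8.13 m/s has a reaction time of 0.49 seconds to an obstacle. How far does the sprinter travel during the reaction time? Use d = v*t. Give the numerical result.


d = v * t
d = 8.13 * 0.49
d = 3.9837 m

3.9837 m


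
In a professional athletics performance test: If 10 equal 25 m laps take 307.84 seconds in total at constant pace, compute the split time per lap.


Split time = total_time / n_laps = 307.84 / 10
Split time = 30.784 s per lap

30.784 s


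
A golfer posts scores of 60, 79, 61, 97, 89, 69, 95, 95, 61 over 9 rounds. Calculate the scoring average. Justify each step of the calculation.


Average = sum / n
Sum = 706
Average = 706 / 9 = 78.4444

78.4444


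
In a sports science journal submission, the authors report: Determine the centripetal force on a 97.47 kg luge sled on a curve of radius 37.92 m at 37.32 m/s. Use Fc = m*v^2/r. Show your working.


Fc = m * v^2 / r
v^2 = 37.32^2 = 1392.7824
Fc = 97.47 * 1392.7824 / 37.92
Fc = 135754.5005 / 37.92 = 3580.0237 N

3580.0237 N


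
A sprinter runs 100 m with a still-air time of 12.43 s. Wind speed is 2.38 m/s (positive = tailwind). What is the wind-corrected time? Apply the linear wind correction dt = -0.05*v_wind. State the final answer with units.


dt = -0.05 * v_wind = -0.05 * 2.38 = -0.119 s
t_corrected = t_still + dt = 12.43 + (-0.119)
t_corrected = 12.311 s

12.311 s


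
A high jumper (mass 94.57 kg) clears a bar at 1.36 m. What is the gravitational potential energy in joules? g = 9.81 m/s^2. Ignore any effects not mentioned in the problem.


PE = m * g * h
PE = 94.57 * 9.81 * 1.36
PE = 927.7317 * 1.36 = 1261.7151 J

1261.7151 J


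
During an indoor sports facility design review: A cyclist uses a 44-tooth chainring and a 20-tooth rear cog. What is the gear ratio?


GR = front_teeth / rear_teeth
GR = 44 / 20
GR = 2.2

2.2


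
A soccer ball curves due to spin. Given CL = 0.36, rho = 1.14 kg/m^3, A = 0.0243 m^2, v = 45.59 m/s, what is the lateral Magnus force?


FM = 0.5 * CL * rho * A * v^2
FM = 0.5 * 0.36 * 1.14 * 0.0243 * 45.59^2
v^2 = 2078.4481
FM = 0.5 * 0.36 * 1.14 * 0.0243 * 2078.4481 = 10.3639 N

10.3639 N


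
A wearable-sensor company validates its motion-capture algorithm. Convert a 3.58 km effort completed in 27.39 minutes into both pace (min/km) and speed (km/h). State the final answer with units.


Pace = time / distance = 27.39 min / 3.58 km = 7.6508 min/km
Speed = distance / time_in_hours = 3.58 / 0.4565 hr
Speed = 7.8423 km/h

7.6508 min/km, 7.8423 km/h


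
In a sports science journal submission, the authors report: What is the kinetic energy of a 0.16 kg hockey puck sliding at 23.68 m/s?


KE = 0.5 * m * v^2
KE = 0.5 * 0.16 * 23.68^2
KE = 0.5 * 0.16 * 560.7424 = 44.8594 J

44.8594 J


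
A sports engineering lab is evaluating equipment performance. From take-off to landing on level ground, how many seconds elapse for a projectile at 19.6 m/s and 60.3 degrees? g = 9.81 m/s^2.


T = 2*v*sin(theta)/g
sin(theta) = sin(60.3 deg) = 0.8686
T = 2*19.6*0.8686 / 9.81
T = 34.0504 / 9.81 = 3.471 s

3.471 s


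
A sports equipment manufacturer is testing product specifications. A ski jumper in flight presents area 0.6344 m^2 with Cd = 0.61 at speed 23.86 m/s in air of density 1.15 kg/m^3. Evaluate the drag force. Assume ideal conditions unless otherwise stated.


Fd = 0.5 * Cd * rho * A * v^2
Fd = 0.5 * 0.61 * 1.15 * 0.6344 * 23.86^2
v^2 = 569.2996
Fd = 0.5 * 0.61 * 1.15 * 0.6344 * 569.2996 = 126.6782 N

126.6782 N


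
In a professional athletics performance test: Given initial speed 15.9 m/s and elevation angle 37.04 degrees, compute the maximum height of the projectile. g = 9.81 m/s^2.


H = (v*sin(theta))^2 / (2*g)
vy = v*sin(theta) = 15.9 * sin(37.04 deg) = 9.5777 m/s
H = vy^2 / (2*g) = 91.7328 / (2*9.81)
H = 91.7328 / 19.62 = 4.6755 m

4.6755 m


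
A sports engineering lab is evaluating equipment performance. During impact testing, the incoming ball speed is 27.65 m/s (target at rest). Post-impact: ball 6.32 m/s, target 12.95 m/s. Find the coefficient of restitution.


e = (v2_after - v1_after) / (v1_before - v2_before)
Numerator = 12.95 - 6.32 = 6.63
Denominator = 27.65 - 0 = 27.65
e = 6.63 / 27.65 = 0.2398

0.2398


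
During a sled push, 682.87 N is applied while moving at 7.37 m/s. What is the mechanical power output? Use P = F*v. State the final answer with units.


P = F * v
P = 682.87 * 7.37
P = 5032.7519 W

5032.7519 W


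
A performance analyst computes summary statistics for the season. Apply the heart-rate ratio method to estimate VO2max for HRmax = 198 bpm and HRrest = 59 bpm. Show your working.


VO2max = 15.3 * HRmax / HRrest
VO2max = 15.3 * 198 / 59
VO2max = 3029.4 / 59 = 51.3458 mL/kg/min

51.3458 mL/kg/min


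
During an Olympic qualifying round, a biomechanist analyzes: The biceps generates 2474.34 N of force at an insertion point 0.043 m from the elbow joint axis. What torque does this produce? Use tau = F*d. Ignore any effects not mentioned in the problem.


tau = F * d
tau = 2474.34 * 0.043
tau = 106.3966 N*m

106.3966 N*m


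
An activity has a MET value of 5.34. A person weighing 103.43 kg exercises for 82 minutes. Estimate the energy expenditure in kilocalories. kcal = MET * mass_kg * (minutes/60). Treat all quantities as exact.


kcal = MET * mass * time_hr
Convert time: 82 min = 1.3667 hr
kcal = 5.34 * 103.43 * 1.3667
kcal = 754.8321 kcal

754.8321 kcal


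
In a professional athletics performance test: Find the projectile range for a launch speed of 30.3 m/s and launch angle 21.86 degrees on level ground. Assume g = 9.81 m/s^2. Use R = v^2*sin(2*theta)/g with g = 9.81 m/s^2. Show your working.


R = v^2 * sin(2*theta) / g
Convert angle to radians: theta = 21.86 deg = 0.3815 rad
sin(2*theta) = sin(0.7631) = 0.6911
R = 30.3^2 * 0.6911 / 9.81
R = 918.09 * 0.6911 / 9.81 = 64.6813 m

64.6813 m


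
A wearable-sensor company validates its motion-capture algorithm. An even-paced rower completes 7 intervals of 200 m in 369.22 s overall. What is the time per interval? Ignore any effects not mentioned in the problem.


Split time = total_time / n_laps = 369.22 / 7
Split time = 52.7457 s per lap

52.7457 s


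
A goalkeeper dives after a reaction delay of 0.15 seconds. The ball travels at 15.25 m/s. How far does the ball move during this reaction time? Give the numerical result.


d = v * t
d = 15.25 * 0.15
d = 2.2875 m

2.2875 m


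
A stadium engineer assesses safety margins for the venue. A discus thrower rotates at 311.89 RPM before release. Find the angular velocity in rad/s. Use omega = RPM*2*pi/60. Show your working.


omega = RPM * 2 * pi / 60
omega = 311.89 * 2 * 3.14159 / 60
omega = 1959.6627 / 60 = 32.661 rad/s

32.661 rad/s


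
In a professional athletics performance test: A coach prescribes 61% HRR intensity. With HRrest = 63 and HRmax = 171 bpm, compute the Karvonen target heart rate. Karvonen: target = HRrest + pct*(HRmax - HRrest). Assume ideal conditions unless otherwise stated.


Target = HRrest + pct*(HRmax - HRrest)
Heart rate reserve = HRmax - HRrest = 171 - 63 = 108 bpm
Fraction = 61% = 0.61
Target = 63 + 0.61 * 108
Target = 63 + 65.88 = 128.88 bpm

128.88 bpm


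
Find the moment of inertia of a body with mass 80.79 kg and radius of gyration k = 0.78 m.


I = m * k^2
I = 80.79 * 0.78^2
I = 80.79 * 0.6084 = 49.1526 kg*m^2

49.1526 kg*m^2


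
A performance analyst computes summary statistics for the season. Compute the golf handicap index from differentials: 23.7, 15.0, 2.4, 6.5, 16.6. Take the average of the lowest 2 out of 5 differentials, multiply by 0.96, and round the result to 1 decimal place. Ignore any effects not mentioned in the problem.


All differentials: 23.7, 15.0, 2.4, 6.5, 16.6
Sorted: 2.4, 6.5, 15.0, 16.6, 23.7
Best 2: 2.4, 6.5
Average of best = 8.9 / 2 = 4.45
Raw index = 4.45 * 0.96 = 4.272
Handicap index = round(4.272, 1) = 4.3

4.3


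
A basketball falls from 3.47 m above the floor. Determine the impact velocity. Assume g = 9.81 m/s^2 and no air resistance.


v = sqrt(2 * g * h)
v = sqrt(2 * 9.81 * 3.47)
v = sqrt(68.0814) = 8.2511 m/s

8.2511 m/s


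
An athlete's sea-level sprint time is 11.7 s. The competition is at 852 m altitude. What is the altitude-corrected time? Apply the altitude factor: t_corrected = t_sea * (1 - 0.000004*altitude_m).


Correction factor = 1 - 0.000004 * 852 = 0.996592
t_corrected = t_sea * factor = 11.7 * 0.996592
t_corrected = 11.6601 s

11.6601 s


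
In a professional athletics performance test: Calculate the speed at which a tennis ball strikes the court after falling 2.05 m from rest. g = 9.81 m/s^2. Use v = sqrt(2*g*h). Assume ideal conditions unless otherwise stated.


v = sqrt(2 * g * h)
v = sqrt(2 * 9.81 * 2.05)
v = sqrt(40.221) = 6.342 m/s

6.342 m/s


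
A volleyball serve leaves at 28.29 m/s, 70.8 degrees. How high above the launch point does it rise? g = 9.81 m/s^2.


H = (v*sin(theta))^2 / (2*g)
vy = v*sin(theta) = 28.29 * sin(70.8 deg) = 26.7164 m/s
H = vy^2 / (2*g) = 713.7664 / (2*9.81)
H = 713.7664 / 19.62 = 36.3795 m

36.3795 m


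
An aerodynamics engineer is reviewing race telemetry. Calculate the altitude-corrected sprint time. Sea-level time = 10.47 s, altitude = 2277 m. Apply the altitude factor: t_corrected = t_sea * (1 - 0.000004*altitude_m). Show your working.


Correction factor = 1 - 0.000004 * 2277 = 0.990892
t_corrected = t_sea * factor = 10.47 * 0.990892
t_corrected = 10.3746 s

10.3746 s


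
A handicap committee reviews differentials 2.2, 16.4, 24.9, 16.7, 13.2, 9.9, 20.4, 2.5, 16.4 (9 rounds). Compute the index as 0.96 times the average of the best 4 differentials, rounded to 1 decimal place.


All differentials: 2.2, 16.4, 24.9, 16.7, 13.2, 9.9, 20.4, 2.5, 16.4
Sorted: 2.2, 2.5, 9.9, 13.2, 16.4, 16.4, 16.7, 20.4, 24.9
Best 4: 2.2, 2.5, 9.9, 13.2
Average of best = 27.8 / 4 = 6.95
Raw index = 6.95 * 0.96 = 6.672
Handicap index = round(6.672, 1) = 6.7

6.7


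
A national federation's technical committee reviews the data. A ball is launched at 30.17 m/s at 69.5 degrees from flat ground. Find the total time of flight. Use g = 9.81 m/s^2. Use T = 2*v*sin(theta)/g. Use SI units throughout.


T = 2*v*sin(theta)/g
sin(theta) = sin(69.5 deg) = 0.9367
T = 2*30.17*0.9367 / 9.81
T = 56.5188 / 9.81 = 5.7613 s

5.7613 s


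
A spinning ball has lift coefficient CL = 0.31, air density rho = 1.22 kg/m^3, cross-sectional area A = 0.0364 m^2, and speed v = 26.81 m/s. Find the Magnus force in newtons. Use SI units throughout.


FM = 0.5 * CL * rho * A * v^2
FM = 0.5 * 0.31 * 1.22 * 0.0364 * 26.81^2
v^2 = 718.7761
FM = 0.5 * 0.31 * 1.22 * 0.0364 * 718.7761 = 4.9475 N

4.9475 N


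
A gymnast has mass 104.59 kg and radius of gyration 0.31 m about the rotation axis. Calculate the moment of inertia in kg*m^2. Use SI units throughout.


I = m * k^2
I = 104.59 * 0.31^2
I = 104.59 * 0.0961 = 10.0511 kg*m^2

10.0511 kg*m^2


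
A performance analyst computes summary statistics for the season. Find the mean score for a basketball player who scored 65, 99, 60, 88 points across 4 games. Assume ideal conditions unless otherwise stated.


Average = sum / n
Sum = 312
Average = 312 / 4 = 78

78


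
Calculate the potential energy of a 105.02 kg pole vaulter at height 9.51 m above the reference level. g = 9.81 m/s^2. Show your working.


PE = m * g * h
PE = 105.02 * 9.81 * 9.51
PE = 1030.2462 * 9.51 = 9797.6414 J

9797.6414 J


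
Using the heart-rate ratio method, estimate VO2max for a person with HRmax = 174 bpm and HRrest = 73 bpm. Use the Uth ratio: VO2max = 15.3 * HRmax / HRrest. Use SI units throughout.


VO2max = 15.3 * HRmax / HRrest
VO2max = 15.3 * 174 / 73
VO2max = 2662.2 / 73 = 36.4685 mL/kg/min

36.4685 mL/kg/min


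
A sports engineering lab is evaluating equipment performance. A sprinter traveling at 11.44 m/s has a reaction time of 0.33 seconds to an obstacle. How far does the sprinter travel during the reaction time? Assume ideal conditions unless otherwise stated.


d = v * t
d = 11.44 * 0.33
d = 3.7752 m

3.7752 m


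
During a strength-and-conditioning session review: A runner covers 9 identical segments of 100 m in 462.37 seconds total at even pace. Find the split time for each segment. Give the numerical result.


Split time = total_time / n_laps = 462.37 / 9
Split time = 51.3744 s per lap

51.3744 s


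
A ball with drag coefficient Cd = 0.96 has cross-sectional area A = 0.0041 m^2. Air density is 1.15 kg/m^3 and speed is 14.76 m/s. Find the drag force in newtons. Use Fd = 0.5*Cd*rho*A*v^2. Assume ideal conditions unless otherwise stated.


Fd = 0.5 * Cd * rho * A * v^2
Fd = 0.5 * 0.96 * 1.15 * 0.0041 * 14.76^2
v^2 = 217.8576
Fd = 0.5 * 0.96 * 1.15 * 0.0041 * 217.8576 = 0.4931 N

0.4931 N


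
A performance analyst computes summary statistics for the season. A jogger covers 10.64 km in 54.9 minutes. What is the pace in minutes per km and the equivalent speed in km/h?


Pace = time / distance = 54.9 min / 10.64 km = 5.1598 min/km
Speed = distance / time_in_hours = 10.64 / 0.915 hr
Speed = 11.6284 km/h

5.1598 min/km, 11.6284 km/h


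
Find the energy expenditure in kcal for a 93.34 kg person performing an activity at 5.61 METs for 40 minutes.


kcal = MET * mass * time_hr
Convert time: 40 min = 0.6667 hr
kcal = 5.61 * 93.34 * 0.6667
kcal = 349.0916 kcal

349.0916 kcal


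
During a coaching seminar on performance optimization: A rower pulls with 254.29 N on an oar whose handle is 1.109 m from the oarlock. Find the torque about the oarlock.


tau = F * d
tau = 254.29 * 1.109
tau = 282.0076 N*m

282.0076 N*m


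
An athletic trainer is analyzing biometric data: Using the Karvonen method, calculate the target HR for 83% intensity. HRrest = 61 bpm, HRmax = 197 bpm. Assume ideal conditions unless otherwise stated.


Target = HRrest + pct*(HRmax - HRrest)
Heart rate reserve = HRmax - HRrest = 197 - 61 = 136 bpm
Fraction = 83% = 0.83
Target = 61 + 0.83 * 136
Target = 61 + 112.88 = 173.88 bpm

173.88 bpm


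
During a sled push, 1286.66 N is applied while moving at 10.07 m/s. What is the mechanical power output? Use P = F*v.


P = F * v
P = 1286.66 * 10.07
P = 12956.6662 W

12956.6662 W


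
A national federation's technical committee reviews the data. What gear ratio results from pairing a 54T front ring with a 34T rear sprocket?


GR = front_teeth / rear_teeth
GR = 54 / 34
GR = 1.5882

1.5882


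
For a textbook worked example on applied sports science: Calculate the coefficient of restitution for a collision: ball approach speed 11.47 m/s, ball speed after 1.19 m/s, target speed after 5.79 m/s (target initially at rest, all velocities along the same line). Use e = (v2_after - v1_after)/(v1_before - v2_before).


e = (v2_after - v1_after) / (v1_before - v2_before)
Numerator = 5.79 - 1.19 = 4.6
Denominator = 11.47 - 0 = 11.47
e = 4.6 / 11.47 = 0.401

0.401


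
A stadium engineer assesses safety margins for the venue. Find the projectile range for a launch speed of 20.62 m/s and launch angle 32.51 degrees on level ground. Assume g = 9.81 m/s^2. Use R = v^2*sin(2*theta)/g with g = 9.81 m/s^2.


R = v^2 * sin(2*theta) / g
Convert angle to radians: theta = 32.51 deg = 0.5674 rad
sin(2*theta) = sin(1.1348) = 0.9065
R = 20.62^2 * 0.9065 / 9.81
R = 425.1844 * 0.9065 / 9.81 = 39.2875 m

39.2875 m


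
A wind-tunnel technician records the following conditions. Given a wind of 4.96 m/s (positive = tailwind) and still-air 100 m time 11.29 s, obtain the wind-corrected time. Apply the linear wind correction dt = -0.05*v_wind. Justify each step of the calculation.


dt = -0.05 * v_wind = -0.05 * 4.96 = -0.248 s
t_corrected = t_still + dt = 11.29 + (-0.248)
t_corrected = 11.042 s

11.042 s


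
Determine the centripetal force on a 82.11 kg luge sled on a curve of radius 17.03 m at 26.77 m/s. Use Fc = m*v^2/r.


Fc = m * v^2 / r
v^2 = 26.77^2 = 716.6329
Fc = 82.11 * 716.6329 / 17.03
Fc = 58842.7274 / 17.03 = 3455.2394 N

3455.2394 N


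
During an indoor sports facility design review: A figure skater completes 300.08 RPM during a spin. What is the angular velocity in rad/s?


omega = RPM * 2 * pi / 60
omega = 300.08 * 2 * 3.14159 / 60
omega = 1885.4582 / 60 = 31.4243 rad/s

31.4243 rad/s
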